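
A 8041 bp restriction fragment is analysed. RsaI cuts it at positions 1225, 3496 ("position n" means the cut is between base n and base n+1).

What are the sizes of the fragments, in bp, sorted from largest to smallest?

Linear molecule, 2 cuts → 3 fragments:
  1225 − 0 = 1225 bp
  3496 − 1225 = 2271 bp
  8041 − 3496 = 4545 bp
Sorted largest to smallest: 4545, 2271, 1225 bp.

4545, 2271, 1225 bp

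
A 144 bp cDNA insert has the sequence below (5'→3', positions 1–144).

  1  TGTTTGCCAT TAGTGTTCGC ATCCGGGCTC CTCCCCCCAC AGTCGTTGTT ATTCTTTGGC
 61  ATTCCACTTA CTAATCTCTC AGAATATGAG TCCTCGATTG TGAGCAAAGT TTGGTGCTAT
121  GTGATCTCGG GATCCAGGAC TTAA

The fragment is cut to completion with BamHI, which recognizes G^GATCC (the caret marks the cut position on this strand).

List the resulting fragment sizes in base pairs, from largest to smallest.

The BamHI site (GGATCC) starts at position 130.
BamHI cuts after the first base of each site, so after position 130.
Linear molecule, 1 cut → 2 fragments:
  1–130 → 130 bp
  131–144 → 14 bp
Sorted largest to smallest: 130, 14 bp.

130, 14 bp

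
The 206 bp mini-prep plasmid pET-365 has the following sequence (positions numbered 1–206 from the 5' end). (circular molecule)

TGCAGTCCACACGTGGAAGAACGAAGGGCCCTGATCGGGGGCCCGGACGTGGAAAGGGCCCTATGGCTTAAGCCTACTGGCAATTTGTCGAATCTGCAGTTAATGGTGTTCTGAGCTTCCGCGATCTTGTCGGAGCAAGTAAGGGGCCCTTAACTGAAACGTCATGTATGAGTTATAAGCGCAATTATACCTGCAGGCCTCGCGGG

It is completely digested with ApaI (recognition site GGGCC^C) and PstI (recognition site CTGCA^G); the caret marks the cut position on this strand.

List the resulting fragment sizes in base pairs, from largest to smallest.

ApaI sites (GGGCCC) start at positions 26, 39, 56, 144.
ApaI cuts after base 5 of each site (before the last base), so after positions 30, 43, 60, 148.
PstI sites (CTGCAG) start at positions 94, 191.
PstI cuts after base 5 of each site (before the last base), so after positions 98, 195.
Combined cut positions: 30, 43, 60, 98, 148, 195.
Circular molecule, 6 cuts → 6 fragments:
  31–43 → 13 bp
  44–60 → 17 bp
  61–98 → 38 bp
  99–148 → 50 bp
  149–195 → 47 bp
  196–206 then 1–30 → 11 + 30 = 41 bp
Sorted largest to smallest: 50, 47, 41, 38, 17, 13 bp.

50, 47, 41, 38, 17, 13 bp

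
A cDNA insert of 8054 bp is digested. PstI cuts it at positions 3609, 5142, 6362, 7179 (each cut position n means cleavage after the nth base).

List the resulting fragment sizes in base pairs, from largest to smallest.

Linear molecule, 4 cuts → 5 fragments:
  3609 − 0 = 3609 bp
  5142 − 3609 = 1533 bp
  6362 − 5142 = 1220 bp
  7179 − 6362 = 817 bp
  8054 − 7179 = 875 bp
Sorted largest to smallest: 3609, 1533, 1220, 875, 817 bp.

3609, 1533, 1220, 875, 817 bp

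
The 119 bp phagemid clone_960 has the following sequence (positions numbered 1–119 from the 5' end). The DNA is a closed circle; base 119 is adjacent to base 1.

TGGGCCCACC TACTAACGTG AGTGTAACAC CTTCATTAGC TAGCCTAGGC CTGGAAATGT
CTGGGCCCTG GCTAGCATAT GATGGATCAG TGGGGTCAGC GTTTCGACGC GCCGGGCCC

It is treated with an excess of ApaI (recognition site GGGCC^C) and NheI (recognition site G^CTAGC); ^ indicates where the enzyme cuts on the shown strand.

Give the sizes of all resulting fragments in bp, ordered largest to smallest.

ApaI sites (GGGCCC) start at positions 2, 63, 114.
ApaI cuts after base 5 of each site (before the last base), so after positions 6, 67, 118.
NheI sites (GCTAGC) start at positions 39, 71.
NheI cuts after the first base of each site, so after positions 39, 71.
Combined cut positions: 6, 39, 67, 71, 118.
Circular molecule, 5 cuts → 5 fragments:
  7–39 → 33 bp
  40–67 → 28 bp
  68–71 → 4 bp
  72–118 → 47 bp
  119–119 then 1–6 → 1 + 6 = 7 bp
Sorted largest to smallest: 47, 33, 28, 7, 4 bp.

47, 33, 28, 7, 4 bp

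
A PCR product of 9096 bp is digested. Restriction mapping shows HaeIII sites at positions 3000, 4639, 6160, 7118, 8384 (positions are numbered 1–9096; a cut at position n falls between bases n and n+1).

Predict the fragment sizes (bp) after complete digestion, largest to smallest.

Linear molecule, 5 cuts → 6 fragments:
  3000 − 0 = 3000 bp
  4639 − 3000 = 1639 bp
  6160 − 4639 = 1521 bp
  7118 − 6160 = 958 bp
  8384 − 7118 = 1266 bp
  9096 − 8384 = 712 bp
Sorted largest to smallest: 3000, 1639, 1521, 1266, 958, 712 bp.

3000, 1639, 1521, 1266, 958, 712 bp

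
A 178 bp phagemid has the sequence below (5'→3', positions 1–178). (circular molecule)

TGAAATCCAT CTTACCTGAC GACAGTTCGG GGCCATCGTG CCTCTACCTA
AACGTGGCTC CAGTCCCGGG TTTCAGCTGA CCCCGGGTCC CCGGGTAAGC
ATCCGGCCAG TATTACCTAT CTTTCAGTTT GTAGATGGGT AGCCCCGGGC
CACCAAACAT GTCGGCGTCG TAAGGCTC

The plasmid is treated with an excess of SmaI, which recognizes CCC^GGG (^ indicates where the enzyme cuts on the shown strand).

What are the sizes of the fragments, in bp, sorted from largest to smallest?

SmaI sites (CCCGGG) start at positions 65, 82, 90, 144.
SmaI cuts after base 3 of each site, so after positions 67, 84, 92, 146.
Circular molecule, 4 cuts → 4 fragments:
  68–84 → 17 bp
  85–92 → 8 bp
  93–146 → 54 bp
  147–178 then 1–67 → 32 + 67 = 99 bp
Sorted largest to smallest: 99, 54, 17, 8 bp.

99, 54, 17, 8 bp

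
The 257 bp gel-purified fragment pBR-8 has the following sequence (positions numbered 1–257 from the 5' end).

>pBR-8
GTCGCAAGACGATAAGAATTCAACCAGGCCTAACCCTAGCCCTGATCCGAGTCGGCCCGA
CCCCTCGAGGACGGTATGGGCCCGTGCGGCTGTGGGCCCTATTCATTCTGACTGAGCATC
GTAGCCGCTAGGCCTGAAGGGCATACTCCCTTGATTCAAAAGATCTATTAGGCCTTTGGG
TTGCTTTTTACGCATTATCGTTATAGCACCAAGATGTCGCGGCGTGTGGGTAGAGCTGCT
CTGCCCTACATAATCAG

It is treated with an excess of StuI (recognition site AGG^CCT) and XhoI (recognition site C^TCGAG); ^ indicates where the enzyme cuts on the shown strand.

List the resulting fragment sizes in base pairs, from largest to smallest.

StuI sites (AGGCCT) start at positions 26, 130, 170.
StuI cuts after base 3 of each site, so after positions 28, 132, 172.
The XhoI site (CTCGAG) starts at position 64.
XhoI cuts after the first base of each site, so after position 64.
Combined cut positions: 28, 64, 132, 172.
Linear molecule, 4 cuts → 5 fragments:
  1–28 → 28 bp
  29–64 → 36 bp
  65–132 → 68 bp
  133–172 → 40 bp
  173–257 → 85 bp
Sorted largest to smallest: 85, 68, 40, 36, 28 bp.

85, 68, 40, 36, 28 bp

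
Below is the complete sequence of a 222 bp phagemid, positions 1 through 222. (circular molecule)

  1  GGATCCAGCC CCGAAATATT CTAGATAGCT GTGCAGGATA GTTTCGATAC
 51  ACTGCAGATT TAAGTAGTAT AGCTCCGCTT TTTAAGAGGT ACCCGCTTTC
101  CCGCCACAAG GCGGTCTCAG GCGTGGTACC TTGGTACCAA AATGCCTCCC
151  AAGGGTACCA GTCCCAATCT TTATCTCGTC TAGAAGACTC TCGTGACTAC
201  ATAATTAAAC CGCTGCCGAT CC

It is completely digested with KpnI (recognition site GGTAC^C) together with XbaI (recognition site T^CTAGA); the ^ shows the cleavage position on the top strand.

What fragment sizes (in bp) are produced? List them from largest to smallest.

KpnI sites (GGTACC) start at positions 88, 125, 133, 154.
KpnI cuts after base 5 of each site (before the last base), so after positions 92, 129, 137, 158.
XbaI sites (TCTAGA) start at positions 20, 179.
XbaI cuts after the first base of each site, so after positions 20, 179.
Combined cut positions: 20, 92, 129, 137, 158, 179.
Circular molecule, 6 cuts → 6 fragments:
  21–92 → 72 bp
  93–129 → 37 bp
  130–137 → 8 bp
  138–158 → 21 bp
  159–179 → 21 bp
  180–222 then 1–20 → 43 + 20 = 63 bp
Sorted largest to smallest: 72, 63, 37, 21, 21, 8 bp.

72, 63, 37, 21, 21, 8 bp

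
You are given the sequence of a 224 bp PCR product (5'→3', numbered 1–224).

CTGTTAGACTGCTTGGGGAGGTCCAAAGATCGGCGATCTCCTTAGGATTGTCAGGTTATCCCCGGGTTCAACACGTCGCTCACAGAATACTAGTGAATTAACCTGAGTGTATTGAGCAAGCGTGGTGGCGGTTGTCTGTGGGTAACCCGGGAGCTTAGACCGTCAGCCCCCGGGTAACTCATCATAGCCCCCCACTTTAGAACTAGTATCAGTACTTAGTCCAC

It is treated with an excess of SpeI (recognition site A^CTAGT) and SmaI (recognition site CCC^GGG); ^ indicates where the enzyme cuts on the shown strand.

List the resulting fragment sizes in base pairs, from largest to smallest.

63, 59, 31, 26, 23, 22 bp

SpeI sites (ACTAGT) start at positions 89, 202.
SpeI cuts after the first base of each site, so after positions 89, 202.
SmaI sites (CCCGGG) start at positions 61, 146, 169.
SmaI cuts after base 3 of each site, so after positions 63, 148, 171.
Combined cut positions: 63, 89, 148, 171, 202.
Linear molecule, 5 cuts → 6 fragments:
  1–63 → 63 bp
  64–89 → 26 bp
  90–148 → 59 bp
  149–171 → 23 bp
  172–202 → 31 bp
  203–224 → 22 bp
Sorted largest to smallest: 63, 59, 31, 26, 23, 22 bp.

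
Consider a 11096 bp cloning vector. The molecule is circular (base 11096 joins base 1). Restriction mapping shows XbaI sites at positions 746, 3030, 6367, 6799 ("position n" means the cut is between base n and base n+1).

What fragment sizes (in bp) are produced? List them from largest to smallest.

Circular molecule, 4 cuts → 4 fragments:
  3030 − 746 = 2284 bp
  6367 − 3030 = 3337 bp
  6799 − 6367 = 432 bp
  wrap: 11096 − 6799 + 746 = 5043 bp
Sorted largest to smallest: 5043, 3337, 2284, 432 bp.

5043, 3337, 2284, 432 bp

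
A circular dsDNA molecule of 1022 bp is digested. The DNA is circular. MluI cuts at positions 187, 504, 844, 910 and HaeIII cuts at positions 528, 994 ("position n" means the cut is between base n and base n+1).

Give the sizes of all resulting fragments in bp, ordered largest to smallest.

317, 316, 215, 84, 66, 24 bp

Combined cut positions (sorted): 187, 504, 528, 844, 910, 994.
Circular molecule, 6 cuts → 6 fragments:
  504 − 187 = 317 bp
  528 − 504 = 24 bp
  844 − 528 = 316 bp
  910 − 844 = 66 bp
  994 − 910 = 84 bp
  wrap: 1022 − 994 + 187 = 215 bp
Sorted largest to smallest: 317, 316, 215, 84, 66, 24 bp.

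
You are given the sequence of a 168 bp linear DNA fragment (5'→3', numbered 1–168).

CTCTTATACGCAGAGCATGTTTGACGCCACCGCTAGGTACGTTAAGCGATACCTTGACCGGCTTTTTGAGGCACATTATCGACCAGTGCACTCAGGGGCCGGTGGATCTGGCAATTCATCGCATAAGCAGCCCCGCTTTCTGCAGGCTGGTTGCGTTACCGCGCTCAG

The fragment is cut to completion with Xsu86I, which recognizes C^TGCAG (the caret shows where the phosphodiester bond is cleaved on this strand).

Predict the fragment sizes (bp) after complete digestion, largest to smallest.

The Xsu86I site (CTGCAG) starts at position 140.
Xsu86I cuts after the first base of each site, so after position 140.
Linear molecule, 1 cut → 2 fragments:
  1–140 → 140 bp
  141–168 → 28 bp
Sorted largest to smallest: 140, 28 bp.

140, 28 bp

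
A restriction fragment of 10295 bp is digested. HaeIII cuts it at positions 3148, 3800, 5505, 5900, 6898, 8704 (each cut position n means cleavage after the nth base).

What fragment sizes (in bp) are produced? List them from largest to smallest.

3148, 1806, 1705, 1591, 998, 652, 395 bp

Linear molecule, 6 cuts → 7 fragments:
  3148 − 0 = 3148 bp
  3800 − 3148 = 652 bp
  5505 − 3800 = 1705 bp
  5900 − 5505 = 395 bp
  6898 − 5900 = 998 bp
  8704 − 6898 = 1806 bp
  10295 − 8704 = 1591 bp
Sorted largest to smallest: 3148, 1806, 1705, 1591, 998, 652, 395 bp.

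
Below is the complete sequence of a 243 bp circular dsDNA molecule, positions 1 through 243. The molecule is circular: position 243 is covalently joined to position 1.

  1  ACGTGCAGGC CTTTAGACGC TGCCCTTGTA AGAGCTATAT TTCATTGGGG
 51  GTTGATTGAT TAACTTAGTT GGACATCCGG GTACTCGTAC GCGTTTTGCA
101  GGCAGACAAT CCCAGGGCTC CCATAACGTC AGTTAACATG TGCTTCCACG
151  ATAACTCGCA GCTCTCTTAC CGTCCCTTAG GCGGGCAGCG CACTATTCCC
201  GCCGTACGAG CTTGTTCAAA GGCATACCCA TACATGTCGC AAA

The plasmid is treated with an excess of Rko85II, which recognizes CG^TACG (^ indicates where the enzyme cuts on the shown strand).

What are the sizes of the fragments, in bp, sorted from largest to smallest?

126, 117 bp

Rko85II sites (CGTACG) start at positions 86, 203.
Rko85II cuts after base 2 of each site, so after positions 87, 204.
Circular molecule, 2 cuts → 2 fragments:
  88–204 → 117 bp
  205–243 then 1–87 → 39 + 87 = 126 bp
Sorted largest to smallest: 126, 117 bp.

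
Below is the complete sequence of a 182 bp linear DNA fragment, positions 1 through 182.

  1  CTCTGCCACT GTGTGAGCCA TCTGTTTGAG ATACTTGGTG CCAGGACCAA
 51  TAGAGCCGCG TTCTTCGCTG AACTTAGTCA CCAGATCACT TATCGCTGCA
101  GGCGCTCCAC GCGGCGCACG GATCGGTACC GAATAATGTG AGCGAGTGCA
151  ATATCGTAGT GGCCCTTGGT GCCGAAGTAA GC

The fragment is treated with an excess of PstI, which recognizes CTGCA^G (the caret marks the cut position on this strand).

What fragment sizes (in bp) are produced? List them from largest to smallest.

The PstI site (CTGCAG) starts at position 96.
PstI cuts after base 5 of each site (before the last base), so after position 100.
Linear molecule, 1 cut → 2 fragments:
  1–100 → 100 bp
  101–182 → 82 bp
Sorted largest to smallest: 100, 82 bp.

100, 82 bp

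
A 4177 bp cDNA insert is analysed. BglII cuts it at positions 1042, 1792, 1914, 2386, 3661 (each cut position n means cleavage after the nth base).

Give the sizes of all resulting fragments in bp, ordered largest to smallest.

1275, 1042, 750, 516, 472, 122 bp

Linear molecule, 5 cuts → 6 fragments:
  1042 − 0 = 1042 bp
  1792 − 1042 = 750 bp
  1914 − 1792 = 122 bp
  2386 − 1914 = 472 bp
  3661 − 2386 = 1275 bp
  4177 − 3661 = 516 bp
Sorted largest to smallest: 1275, 1042, 750, 516, 472, 122 bp.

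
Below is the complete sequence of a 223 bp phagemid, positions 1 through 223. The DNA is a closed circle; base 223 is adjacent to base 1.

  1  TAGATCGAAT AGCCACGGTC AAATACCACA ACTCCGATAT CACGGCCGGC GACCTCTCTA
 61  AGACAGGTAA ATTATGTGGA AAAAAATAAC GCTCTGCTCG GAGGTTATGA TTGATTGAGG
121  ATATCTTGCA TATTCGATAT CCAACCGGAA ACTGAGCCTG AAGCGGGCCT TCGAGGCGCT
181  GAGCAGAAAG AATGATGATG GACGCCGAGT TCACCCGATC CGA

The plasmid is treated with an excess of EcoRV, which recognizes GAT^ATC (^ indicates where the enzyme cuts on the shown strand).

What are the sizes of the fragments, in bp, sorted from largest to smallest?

EcoRV sites (GATATC) start at positions 36, 120, 136.
EcoRV cuts after base 3 of each site, so after positions 38, 122, 138.
Circular molecule, 3 cuts → 3 fragments:
  39–122 → 84 bp
  123–138 → 16 bp
  139–223 then 1–38 → 85 + 38 = 123 bp
Sorted largest to smallest: 123, 84, 16 bp.

123, 84, 16 bp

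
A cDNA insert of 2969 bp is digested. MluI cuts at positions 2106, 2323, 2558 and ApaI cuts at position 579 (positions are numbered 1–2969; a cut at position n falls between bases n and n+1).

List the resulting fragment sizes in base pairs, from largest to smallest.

1527, 579, 411, 235, 217 bp

Combined cut positions (sorted): 579, 2106, 2323, 2558.
Linear molecule, 4 cuts → 5 fragments:
  579 − 0 = 579 bp
  2106 − 579 = 1527 bp
  2323 − 2106 = 217 bp
  2558 − 2323 = 235 bp
  2969 − 2558 = 411 bp
Sorted largest to smallest: 1527, 579, 411, 235, 217 bp.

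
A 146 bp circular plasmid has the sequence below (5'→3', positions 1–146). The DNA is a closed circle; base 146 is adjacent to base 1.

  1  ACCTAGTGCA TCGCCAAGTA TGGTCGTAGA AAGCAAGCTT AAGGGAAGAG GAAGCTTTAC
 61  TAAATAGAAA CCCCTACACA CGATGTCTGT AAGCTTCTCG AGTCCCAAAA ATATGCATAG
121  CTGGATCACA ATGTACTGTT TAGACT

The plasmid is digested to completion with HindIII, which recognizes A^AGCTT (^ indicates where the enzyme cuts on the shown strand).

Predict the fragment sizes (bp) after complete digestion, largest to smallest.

HindIII sites (AAGCTT) start at positions 35, 52, 91.
HindIII cuts after the first base of each site, so after positions 35, 52, 91.
Circular molecule, 3 cuts → 3 fragments:
  36–52 → 17 bp
  53–91 → 39 bp
  92–146 then 1–35 → 55 + 35 = 90 bp
Sorted largest to smallest: 90, 39, 17 bp.

90, 39, 17 bp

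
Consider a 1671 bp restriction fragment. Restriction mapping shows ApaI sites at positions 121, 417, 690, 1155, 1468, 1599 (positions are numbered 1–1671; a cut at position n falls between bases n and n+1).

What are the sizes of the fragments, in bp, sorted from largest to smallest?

Linear molecule, 6 cuts → 7 fragments:
  121 − 0 = 121 bp
  417 − 121 = 296 bp
  690 − 417 = 273 bp
  1155 − 690 = 465 bp
  1468 − 1155 = 313 bp
  1599 − 1468 = 131 bp
  1671 − 1599 = 72 bp
Sorted largest to smallest: 465, 313, 296, 273, 131, 121, 72 bp.

465, 313, 296, 273, 131, 121, 72 bp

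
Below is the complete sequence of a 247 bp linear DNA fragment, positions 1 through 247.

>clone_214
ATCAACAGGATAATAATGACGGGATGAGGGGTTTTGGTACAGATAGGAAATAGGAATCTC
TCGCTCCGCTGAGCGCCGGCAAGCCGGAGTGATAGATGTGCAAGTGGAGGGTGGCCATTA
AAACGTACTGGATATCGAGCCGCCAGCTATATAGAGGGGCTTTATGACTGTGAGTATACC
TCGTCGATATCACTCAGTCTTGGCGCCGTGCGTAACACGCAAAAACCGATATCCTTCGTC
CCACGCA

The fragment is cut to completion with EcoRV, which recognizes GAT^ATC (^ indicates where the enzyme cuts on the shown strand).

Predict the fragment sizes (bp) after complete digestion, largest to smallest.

133, 55, 42, 17 bp

EcoRV sites (GATATC) start at positions 131, 186, 228.
EcoRV cuts after base 3 of each site, so after positions 133, 188, 230.
Linear molecule, 3 cuts → 4 fragments:
  1–133 → 133 bp
  134–188 → 55 bp
  189–230 → 42 bp
  231–247 → 17 bp
Sorted largest to smallest: 133, 55, 42, 17 bp.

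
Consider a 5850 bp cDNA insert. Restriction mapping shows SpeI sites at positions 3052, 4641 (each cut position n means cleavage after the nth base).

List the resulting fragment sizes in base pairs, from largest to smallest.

Linear molecule, 2 cuts → 3 fragments:
  3052 − 0 = 3052 bp
  4641 − 3052 = 1589 bp
  5850 − 4641 = 1209 bp
Sorted largest to smallest: 3052, 1589, 1209 bp.

3052, 1589, 1209 bp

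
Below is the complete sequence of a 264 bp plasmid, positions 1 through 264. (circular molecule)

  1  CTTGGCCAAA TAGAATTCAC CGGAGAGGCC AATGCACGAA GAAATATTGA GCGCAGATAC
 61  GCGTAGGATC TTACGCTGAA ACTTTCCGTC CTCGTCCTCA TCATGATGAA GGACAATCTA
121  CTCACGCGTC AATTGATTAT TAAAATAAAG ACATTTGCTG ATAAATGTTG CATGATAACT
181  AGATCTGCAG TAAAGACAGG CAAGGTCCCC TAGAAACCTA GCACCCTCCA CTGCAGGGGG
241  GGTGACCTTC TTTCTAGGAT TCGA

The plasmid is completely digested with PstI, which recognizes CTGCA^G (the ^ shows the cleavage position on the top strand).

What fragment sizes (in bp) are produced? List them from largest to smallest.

PstI sites (CTGCAG) start at positions 185, 231.
PstI cuts after base 5 of each site (before the last base), so after positions 189, 235.
Circular molecule, 2 cuts → 2 fragments:
  190–235 → 46 bp
  236–264 then 1–189 → 29 + 189 = 218 bp
Sorted largest to smallest: 218, 46 bp.

218, 46 bp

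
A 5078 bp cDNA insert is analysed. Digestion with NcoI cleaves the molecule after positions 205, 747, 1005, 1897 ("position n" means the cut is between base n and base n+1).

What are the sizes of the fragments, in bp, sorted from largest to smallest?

Linear molecule, 4 cuts → 5 fragments:
  205 − 0 = 205 bp
  747 − 205 = 542 bp
  1005 − 747 = 258 bp
  1897 − 1005 = 892 bp
  5078 − 1897 = 3181 bp
Sorted largest to smallest: 3181, 892, 542, 258, 205 bp.

3181, 892, 542, 258, 205 bp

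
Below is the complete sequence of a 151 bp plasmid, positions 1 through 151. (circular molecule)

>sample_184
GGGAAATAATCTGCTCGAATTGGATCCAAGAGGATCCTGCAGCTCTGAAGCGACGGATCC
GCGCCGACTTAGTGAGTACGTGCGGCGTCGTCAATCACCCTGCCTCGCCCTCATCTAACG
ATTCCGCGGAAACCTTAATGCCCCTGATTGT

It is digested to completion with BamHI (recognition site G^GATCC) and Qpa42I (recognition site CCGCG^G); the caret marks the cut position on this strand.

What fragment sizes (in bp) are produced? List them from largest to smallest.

BamHI sites (GGATCC) start at positions 22, 32, 55.
BamHI cuts after the first base of each site, so after positions 22, 32, 55.
The Qpa42I site (CCGCGG) starts at position 124.
Qpa42I cuts after base 5 of each site (before the last base), so after position 128.
Combined cut positions: 22, 32, 55, 128.
Circular molecule, 4 cuts → 4 fragments:
  23–32 → 10 bp
  33–55 → 23 bp
  56–128 → 73 bp
  129–151 then 1–22 → 23 + 22 = 45 bp
Sorted largest to smallest: 73, 45, 23, 10 bp.

73, 45, 23, 10 bp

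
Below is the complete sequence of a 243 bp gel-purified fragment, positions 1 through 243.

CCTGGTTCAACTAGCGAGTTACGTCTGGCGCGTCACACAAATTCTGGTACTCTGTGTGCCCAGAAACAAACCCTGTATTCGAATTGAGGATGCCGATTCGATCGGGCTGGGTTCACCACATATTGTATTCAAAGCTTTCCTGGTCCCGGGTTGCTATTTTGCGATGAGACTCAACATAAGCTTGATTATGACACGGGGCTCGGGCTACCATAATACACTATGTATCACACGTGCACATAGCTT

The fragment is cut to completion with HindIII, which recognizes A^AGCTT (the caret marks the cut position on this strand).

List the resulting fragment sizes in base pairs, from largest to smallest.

132, 65, 46 bp

HindIII sites (AAGCTT) start at positions 132, 178.
HindIII cuts after the first base of each site, so after positions 132, 178.
Linear molecule, 2 cuts → 3 fragments:
  1–132 → 132 bp
  133–178 → 46 bp
  179–243 → 65 bp
Sorted largest to smallest: 132, 65, 46 bp.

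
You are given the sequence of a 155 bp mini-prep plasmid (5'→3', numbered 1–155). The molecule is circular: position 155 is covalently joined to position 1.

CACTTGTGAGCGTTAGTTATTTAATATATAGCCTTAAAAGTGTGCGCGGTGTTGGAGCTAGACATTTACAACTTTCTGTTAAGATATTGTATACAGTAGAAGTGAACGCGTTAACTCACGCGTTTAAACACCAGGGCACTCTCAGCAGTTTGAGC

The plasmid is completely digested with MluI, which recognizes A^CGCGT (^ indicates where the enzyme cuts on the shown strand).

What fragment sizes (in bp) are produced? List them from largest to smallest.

143, 12 bp

MluI sites (ACGCGT) start at positions 106, 118.
MluI cuts after the first base of each site, so after positions 106, 118.
Circular molecule, 2 cuts → 2 fragments:
  107–118 → 12 bp
  119–155 then 1–106 → 37 + 106 = 143 bp
Sorted largest to smallest: 143, 12 bp.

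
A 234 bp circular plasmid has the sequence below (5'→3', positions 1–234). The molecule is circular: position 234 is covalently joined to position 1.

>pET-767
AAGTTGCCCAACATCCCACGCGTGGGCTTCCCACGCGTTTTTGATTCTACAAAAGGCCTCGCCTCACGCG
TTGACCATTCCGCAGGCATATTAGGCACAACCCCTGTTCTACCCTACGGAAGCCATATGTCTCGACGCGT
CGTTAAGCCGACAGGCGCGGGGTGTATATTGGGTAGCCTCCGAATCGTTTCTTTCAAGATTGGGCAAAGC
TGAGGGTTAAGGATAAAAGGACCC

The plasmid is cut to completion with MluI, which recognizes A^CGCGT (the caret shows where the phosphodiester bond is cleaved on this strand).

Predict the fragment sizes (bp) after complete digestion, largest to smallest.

117, 69, 33, 15 bp

MluI sites (ACGCGT) start at positions 18, 33, 66, 135.
MluI cuts after the first base of each site, so after positions 18, 33, 66, 135.
Circular molecule, 4 cuts → 4 fragments:
  19–33 → 15 bp
  34–66 → 33 bp
  67–135 → 69 bp
  136–234 then 1–18 → 99 + 18 = 117 bp
Sorted largest to smallest: 117, 69, 33, 15 bp.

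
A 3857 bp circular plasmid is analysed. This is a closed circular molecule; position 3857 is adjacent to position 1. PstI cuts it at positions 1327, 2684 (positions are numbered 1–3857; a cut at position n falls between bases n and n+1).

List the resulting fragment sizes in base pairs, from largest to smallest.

Circular molecule, 2 cuts → 2 fragments:
  2684 − 1327 = 1357 bp
  wrap: 3857 − 2684 + 1327 = 2500 bp
Sorted largest to smallest: 2500, 1357 bp.

2500, 1357 bp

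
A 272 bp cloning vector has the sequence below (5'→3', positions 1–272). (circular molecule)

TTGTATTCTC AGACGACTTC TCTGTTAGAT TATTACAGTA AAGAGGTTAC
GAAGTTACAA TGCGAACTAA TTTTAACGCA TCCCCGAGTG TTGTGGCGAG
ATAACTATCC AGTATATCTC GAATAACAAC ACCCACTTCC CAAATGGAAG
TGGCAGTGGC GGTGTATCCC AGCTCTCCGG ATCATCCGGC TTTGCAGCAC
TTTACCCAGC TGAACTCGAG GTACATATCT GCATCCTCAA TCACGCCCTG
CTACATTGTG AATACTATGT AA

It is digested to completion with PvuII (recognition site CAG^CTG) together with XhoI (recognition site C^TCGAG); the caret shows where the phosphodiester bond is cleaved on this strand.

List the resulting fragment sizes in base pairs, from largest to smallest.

266, 6 bp

The PvuII site (CAGCTG) starts at position 207.
PvuII cuts after base 3 of each site, so after position 209.
The XhoI site (CTCGAG) starts at position 215.
XhoI cuts after the first base of each site, so after position 215.
Combined cut positions: 209, 215.
Circular molecule, 2 cuts → 2 fragments:
  210–215 → 6 bp
  216–272 then 1–209 → 57 + 209 = 266 bp
Sorted largest to smallest: 266, 6 bp.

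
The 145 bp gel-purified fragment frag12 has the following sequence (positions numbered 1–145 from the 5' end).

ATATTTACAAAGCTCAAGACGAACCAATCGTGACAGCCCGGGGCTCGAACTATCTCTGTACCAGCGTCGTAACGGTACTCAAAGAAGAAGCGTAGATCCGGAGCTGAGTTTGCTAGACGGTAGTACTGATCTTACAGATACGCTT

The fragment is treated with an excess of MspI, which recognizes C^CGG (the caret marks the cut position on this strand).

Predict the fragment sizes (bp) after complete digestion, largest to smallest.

MspI sites (CCGG) start at positions 38, 98.
MspI cuts after the first base of each site, so after positions 38, 98.
Linear molecule, 2 cuts → 3 fragments:
  1–38 → 38 bp
  39–98 → 60 bp
  99–145 → 47 bp
Sorted largest to smallest: 60, 47, 38 bp.

60, 47, 38 bp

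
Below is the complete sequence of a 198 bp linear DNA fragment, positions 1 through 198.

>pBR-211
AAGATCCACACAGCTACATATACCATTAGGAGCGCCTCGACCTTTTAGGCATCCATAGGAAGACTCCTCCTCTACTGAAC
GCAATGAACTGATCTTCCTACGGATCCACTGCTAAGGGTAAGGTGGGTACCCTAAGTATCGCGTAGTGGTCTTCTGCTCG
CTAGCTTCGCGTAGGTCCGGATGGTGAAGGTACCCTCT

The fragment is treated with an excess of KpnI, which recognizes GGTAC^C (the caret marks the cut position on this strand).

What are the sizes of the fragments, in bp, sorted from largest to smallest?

130, 63, 5 bp

KpnI sites (GGTACC) start at positions 126, 189.
KpnI cuts after base 5 of each site (before the last base), so after positions 130, 193.
Linear molecule, 2 cuts → 3 fragments:
  1–130 → 130 bp
  131–193 → 63 bp
  194–198 → 5 bp
Sorted largest to smallest: 130, 63, 5 bp.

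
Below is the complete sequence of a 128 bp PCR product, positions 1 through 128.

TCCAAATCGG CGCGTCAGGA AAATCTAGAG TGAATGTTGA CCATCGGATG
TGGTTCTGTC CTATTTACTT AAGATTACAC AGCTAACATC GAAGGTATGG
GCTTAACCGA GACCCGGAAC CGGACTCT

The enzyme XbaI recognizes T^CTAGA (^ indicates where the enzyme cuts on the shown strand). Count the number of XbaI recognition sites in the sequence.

1

TCTAGA occurs starting at position 24.
XbaI cuts at 1 site.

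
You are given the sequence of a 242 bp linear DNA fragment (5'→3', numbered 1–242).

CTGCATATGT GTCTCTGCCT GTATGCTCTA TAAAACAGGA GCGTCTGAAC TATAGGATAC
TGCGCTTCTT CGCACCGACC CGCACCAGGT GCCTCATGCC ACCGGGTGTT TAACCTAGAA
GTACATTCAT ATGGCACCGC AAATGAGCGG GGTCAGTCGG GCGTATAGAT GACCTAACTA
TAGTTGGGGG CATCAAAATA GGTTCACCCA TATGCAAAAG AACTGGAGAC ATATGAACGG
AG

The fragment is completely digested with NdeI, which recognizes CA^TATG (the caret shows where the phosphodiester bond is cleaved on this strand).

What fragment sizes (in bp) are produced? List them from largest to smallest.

NdeI sites (CATATG) start at positions 4, 128, 209, 230.
NdeI cuts after base 2 of each site, so after positions 5, 129, 210, 231.
Linear molecule, 4 cuts → 5 fragments:
  1–5 → 5 bp
  6–129 → 124 bp
  130–210 → 81 bp
  211–231 → 21 bp
  232–242 → 11 bp
Sorted largest to smallest: 124, 81, 21, 11, 5 bp.

124, 81, 21, 11, 5 bp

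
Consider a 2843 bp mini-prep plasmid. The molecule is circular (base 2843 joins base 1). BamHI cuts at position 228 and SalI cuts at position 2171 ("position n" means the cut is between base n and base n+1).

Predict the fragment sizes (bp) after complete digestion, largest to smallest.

1943, 900 bp

Combined cut positions (sorted): 228, 2171.
Circular molecule, 2 cuts → 2 fragments:
  2171 − 228 = 1943 bp
  wrap: 2843 − 2171 + 228 = 900 bp
Sorted largest to smallest: 1943, 900 bp.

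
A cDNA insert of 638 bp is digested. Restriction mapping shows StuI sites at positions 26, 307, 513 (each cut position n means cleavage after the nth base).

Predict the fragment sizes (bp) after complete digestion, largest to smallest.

Linear molecule, 3 cuts → 4 fragments:
  26 − 0 = 26 bp
  307 − 26 = 281 bp
  513 − 307 = 206 bp
  638 − 513 = 125 bp
Sorted largest to smallest: 281, 206, 125, 26 bp.

281, 206, 125, 26 bp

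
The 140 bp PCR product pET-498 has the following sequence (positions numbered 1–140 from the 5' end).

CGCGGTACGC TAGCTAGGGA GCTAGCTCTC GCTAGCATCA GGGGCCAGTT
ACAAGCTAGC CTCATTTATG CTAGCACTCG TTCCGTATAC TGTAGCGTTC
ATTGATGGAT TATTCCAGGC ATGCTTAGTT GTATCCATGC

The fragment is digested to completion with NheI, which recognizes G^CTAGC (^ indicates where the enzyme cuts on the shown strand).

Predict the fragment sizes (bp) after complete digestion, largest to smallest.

NheI sites (GCTAGC) start at positions 9, 21, 31, 55, 70.
NheI cuts after the first base of each site, so after positions 9, 21, 31, 55, 70.
Linear molecule, 5 cuts → 6 fragments:
  1–9 → 9 bp
  10–21 → 12 bp
  22–31 → 10 bp
  32–55 → 24 bp
  56–70 → 15 bp
  71–140 → 70 bp
Sorted largest to smallest: 70, 24, 15, 12, 10, 9 bp.

70, 24, 15, 12, 10, 9 bp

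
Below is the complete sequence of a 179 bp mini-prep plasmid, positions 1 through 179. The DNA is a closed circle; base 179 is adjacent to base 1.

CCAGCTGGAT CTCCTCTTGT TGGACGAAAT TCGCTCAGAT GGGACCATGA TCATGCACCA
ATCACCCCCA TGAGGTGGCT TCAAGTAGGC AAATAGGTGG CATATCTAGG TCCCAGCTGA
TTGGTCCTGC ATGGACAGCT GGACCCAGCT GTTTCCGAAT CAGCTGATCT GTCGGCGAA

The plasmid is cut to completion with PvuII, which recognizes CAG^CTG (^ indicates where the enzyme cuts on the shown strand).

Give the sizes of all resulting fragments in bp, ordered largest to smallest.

112, 22, 20, 15, 10 bp

PvuII sites (CAGCTG) start at positions 2, 114, 136, 146, 161.
PvuII cuts after base 3 of each site, so after positions 4, 116, 138, 148, 163.
Circular molecule, 5 cuts → 5 fragments:
  5–116 → 112 bp
  117–138 → 22 bp
  139–148 → 10 bp
  149–163 → 15 bp
  164–179 then 1–4 → 16 + 4 = 20 bp
Sorted largest to smallest: 112, 22, 20, 15, 10 bp.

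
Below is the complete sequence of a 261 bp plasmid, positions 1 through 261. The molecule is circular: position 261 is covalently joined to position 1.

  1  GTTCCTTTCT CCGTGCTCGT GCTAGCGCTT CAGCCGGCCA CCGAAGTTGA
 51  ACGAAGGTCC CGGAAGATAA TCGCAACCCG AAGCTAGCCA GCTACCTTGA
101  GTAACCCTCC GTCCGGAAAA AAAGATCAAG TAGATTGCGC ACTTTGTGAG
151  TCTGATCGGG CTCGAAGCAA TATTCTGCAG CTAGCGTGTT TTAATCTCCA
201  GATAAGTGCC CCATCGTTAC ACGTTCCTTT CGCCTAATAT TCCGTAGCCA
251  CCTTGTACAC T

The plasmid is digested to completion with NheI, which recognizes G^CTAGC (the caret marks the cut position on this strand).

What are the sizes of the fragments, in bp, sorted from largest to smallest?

NheI sites (GCTAGC) start at positions 21, 83, 180.
NheI cuts after the first base of each site, so after positions 21, 83, 180.
Circular molecule, 3 cuts → 3 fragments:
  22–83 → 62 bp
  84–180 → 97 bp
  181–261 then 1–21 → 81 + 21 = 102 bp
Sorted largest to smallest: 102, 97, 62 bp.

102, 97, 62 bp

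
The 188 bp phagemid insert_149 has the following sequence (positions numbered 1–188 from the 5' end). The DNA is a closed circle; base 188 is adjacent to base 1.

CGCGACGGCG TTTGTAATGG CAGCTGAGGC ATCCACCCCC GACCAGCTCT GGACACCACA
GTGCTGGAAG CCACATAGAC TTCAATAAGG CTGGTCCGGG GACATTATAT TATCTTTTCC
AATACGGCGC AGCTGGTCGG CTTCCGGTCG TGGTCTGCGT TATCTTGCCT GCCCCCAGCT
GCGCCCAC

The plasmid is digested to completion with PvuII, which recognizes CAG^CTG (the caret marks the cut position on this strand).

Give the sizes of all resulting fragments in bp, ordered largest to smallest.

PvuII sites (CAGCTG) start at positions 21, 130, 176.
PvuII cuts after base 3 of each site, so after positions 23, 132, 178.
Circular molecule, 3 cuts → 3 fragments:
  24–132 → 109 bp
  133–178 → 46 bp
  179–188 then 1–23 → 10 + 23 = 33 bp
Sorted largest to smallest: 109, 46, 33 bp.

109, 46, 33 bp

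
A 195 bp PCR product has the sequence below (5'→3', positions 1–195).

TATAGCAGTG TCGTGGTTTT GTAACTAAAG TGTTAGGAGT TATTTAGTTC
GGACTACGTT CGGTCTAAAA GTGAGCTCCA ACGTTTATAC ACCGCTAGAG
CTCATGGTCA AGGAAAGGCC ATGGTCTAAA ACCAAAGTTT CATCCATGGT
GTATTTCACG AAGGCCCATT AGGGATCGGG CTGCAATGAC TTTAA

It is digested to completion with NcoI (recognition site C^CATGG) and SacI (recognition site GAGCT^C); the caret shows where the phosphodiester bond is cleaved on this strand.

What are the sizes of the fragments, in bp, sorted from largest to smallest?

77, 51, 25, 25, 17 bp

NcoI sites (CCATGG) start at positions 119, 144.
NcoI cuts after the first base of each site, so after positions 119, 144.
SacI sites (GAGCTC) start at positions 73, 98.
SacI cuts after base 5 of each site (before the last base), so after positions 77, 102.
Combined cut positions: 77, 102, 119, 144.
Linear molecule, 4 cuts → 5 fragments:
  1–77 → 77 bp
  78–102 → 25 bp
  103–119 → 17 bp
  120–144 → 25 bp
  145–195 → 51 bp
Sorted largest to smallest: 77, 51, 25, 25, 17 bp.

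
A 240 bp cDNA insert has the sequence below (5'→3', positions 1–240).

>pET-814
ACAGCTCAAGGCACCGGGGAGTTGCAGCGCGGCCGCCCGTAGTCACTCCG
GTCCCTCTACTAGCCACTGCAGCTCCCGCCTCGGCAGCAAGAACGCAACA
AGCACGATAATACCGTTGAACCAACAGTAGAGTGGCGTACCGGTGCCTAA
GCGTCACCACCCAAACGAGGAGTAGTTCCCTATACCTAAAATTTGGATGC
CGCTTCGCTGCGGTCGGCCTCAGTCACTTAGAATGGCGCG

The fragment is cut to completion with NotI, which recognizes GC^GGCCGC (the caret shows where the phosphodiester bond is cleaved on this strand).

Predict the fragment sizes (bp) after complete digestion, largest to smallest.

The NotI site (GCGGCCGC) starts at position 29.
NotI cuts after base 2 of each site, so after position 30.
Linear molecule, 1 cut → 2 fragments:
  1–30 → 30 bp
  31–240 → 210 bp
Sorted largest to smallest: 210, 30 bp.

210, 30 bp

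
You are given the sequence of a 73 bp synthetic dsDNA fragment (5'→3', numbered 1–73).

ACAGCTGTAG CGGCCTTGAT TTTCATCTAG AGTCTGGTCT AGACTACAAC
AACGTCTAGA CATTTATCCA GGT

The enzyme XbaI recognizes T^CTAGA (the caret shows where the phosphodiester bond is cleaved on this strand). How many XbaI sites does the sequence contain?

3

TCTAGA occurs starting at positions 26, 38, 55.
XbaI cuts at 3 sites.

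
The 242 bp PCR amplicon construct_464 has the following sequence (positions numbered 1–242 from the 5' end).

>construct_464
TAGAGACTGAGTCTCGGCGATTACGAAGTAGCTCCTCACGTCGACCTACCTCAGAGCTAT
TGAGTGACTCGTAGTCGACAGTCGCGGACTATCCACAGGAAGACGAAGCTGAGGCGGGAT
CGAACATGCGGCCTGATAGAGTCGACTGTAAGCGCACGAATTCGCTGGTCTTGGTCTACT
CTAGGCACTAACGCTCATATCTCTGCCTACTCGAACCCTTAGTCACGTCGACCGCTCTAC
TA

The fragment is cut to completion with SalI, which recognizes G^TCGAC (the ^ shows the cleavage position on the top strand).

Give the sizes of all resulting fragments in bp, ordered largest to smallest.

86, 67, 40, 34, 15 bp

SalI sites (GTCGAC) start at positions 40, 74, 141, 227.
SalI cuts after the first base of each site, so after positions 40, 74, 141, 227.
Linear molecule, 4 cuts → 5 fragments:
  1–40 → 40 bp
  41–74 → 34 bp
  75–141 → 67 bp
  142–227 → 86 bp
  228–242 → 15 bp
Sorted largest to smallest: 86, 67, 40, 34, 15 bp.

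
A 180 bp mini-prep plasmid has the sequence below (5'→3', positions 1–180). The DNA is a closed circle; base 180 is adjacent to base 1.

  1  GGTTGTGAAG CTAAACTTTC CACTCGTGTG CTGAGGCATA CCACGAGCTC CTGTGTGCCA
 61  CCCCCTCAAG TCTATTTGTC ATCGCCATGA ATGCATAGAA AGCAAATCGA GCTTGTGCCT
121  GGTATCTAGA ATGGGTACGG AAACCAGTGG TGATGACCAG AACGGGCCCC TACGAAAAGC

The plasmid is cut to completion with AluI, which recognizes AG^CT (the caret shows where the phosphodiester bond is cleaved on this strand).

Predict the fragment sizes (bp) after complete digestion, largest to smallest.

AluI sites (AGCT) start at positions 9, 46, 110.
AluI cuts after base 2 of each site, so after positions 10, 47, 111.
Circular molecule, 3 cuts → 3 fragments:
  11–47 → 37 bp
  48–111 → 64 bp
  112–180 then 1–10 → 69 + 10 = 79 bp
Sorted largest to smallest: 79, 64, 37 bp.

79, 64, 37 bp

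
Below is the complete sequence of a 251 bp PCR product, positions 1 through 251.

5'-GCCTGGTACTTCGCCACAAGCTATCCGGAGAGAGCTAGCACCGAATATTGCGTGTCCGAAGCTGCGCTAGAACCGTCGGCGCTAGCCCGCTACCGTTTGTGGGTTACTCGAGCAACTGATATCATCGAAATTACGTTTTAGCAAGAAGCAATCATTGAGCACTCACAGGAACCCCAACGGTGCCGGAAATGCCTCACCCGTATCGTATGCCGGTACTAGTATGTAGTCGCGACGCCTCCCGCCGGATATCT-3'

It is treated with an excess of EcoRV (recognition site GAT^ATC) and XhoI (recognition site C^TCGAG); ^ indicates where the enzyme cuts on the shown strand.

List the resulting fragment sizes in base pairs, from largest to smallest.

EcoRV sites (GATATC) start at positions 118, 245.
EcoRV cuts after base 3 of each site, so after positions 120, 247.
The XhoI site (CTCGAG) starts at position 107.
XhoI cuts after the first base of each site, so after position 107.
Combined cut positions: 107, 120, 247.
Linear molecule, 3 cuts → 4 fragments:
  1–107 → 107 bp
  108–120 → 13 bp
  121–247 → 127 bp
  248–251 → 4 bp
Sorted largest to smallest: 127, 107, 13, 4 bp.

127, 107, 13, 4 bp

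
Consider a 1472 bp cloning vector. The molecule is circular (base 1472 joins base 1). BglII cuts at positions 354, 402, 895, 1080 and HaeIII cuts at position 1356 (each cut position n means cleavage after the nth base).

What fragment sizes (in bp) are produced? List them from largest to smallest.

493, 470, 276, 185, 48 bp

Combined cut positions (sorted): 354, 402, 895, 1080, 1356.
Circular molecule, 5 cuts → 5 fragments:
  402 − 354 = 48 bp
  895 − 402 = 493 bp
  1080 − 895 = 185 bp
  1356 − 1080 = 276 bp
  wrap: 1472 − 1356 + 354 = 470 bp
Sorted largest to smallest: 493, 470, 276, 185, 48 bp.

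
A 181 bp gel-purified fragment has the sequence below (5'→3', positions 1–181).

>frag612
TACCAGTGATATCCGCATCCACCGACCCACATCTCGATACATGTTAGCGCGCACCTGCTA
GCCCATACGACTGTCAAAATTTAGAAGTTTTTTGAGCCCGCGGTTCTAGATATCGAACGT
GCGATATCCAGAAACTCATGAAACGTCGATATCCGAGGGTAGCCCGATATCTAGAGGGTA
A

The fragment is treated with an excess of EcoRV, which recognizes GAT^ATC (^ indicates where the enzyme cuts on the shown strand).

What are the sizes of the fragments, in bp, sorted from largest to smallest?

EcoRV sites (GATATC) start at positions 8, 109, 123, 148, 166.
EcoRV cuts after base 3 of each site, so after positions 10, 111, 125, 150, 168.
Linear molecule, 5 cuts → 6 fragments:
  1–10 → 10 bp
  11–111 → 101 bp
  112–125 → 14 bp
  126–150 → 25 bp
  151–168 → 18 bp
  169–181 → 13 bp
Sorted largest to smallest: 101, 25, 18, 14, 13, 10 bp.

101, 25, 18, 14, 13, 10 bp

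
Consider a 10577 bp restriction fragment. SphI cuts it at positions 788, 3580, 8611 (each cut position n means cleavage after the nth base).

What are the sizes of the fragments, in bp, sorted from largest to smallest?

5031, 2792, 1966, 788 bp

Linear molecule, 3 cuts → 4 fragments:
  788 − 0 = 788 bp
  3580 − 788 = 2792 bp
  8611 − 3580 = 5031 bp
  10577 − 8611 = 1966 bp
Sorted largest to smallest: 5031, 2792, 1966, 788 bp.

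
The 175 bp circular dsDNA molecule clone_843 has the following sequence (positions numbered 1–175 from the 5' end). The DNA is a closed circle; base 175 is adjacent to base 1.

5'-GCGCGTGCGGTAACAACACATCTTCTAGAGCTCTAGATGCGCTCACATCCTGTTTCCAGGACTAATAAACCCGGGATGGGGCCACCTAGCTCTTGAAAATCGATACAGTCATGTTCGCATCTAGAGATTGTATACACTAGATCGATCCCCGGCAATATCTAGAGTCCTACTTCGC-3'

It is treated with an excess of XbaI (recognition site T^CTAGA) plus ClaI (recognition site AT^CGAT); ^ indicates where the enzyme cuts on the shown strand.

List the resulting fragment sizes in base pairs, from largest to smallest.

XbaI sites (TCTAGA) start at positions 24, 32, 120, 158.
XbaI cuts after the first base of each site, so after positions 24, 32, 120, 158.
ClaI sites (ATCGAT) start at positions 99, 141.
ClaI cuts after base 2 of each site, so after positions 100, 142.
Combined cut positions: 24, 32, 100, 120, 142, 158.
Circular molecule, 6 cuts → 6 fragments:
  25–32 → 8 bp
  33–100 → 68 bp
  101–120 → 20 bp
  121–142 → 22 bp
  143–158 → 16 bp
  159–175 then 1–24 → 17 + 24 = 41 bp
Sorted largest to smallest: 68, 41, 22, 20, 16, 8 bp.

68, 41, 22, 20, 16, 8 bp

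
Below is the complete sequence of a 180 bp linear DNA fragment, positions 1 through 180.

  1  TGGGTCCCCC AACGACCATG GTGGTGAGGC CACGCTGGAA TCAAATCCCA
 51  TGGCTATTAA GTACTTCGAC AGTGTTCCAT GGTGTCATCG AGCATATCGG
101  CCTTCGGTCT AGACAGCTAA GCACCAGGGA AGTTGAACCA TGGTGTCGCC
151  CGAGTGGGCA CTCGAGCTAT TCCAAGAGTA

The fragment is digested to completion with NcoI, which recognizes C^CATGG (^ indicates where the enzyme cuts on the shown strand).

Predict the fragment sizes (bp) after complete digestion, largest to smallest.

NcoI sites (CCATGG) start at positions 16, 48, 77, 138.
NcoI cuts after the first base of each site, so after positions 16, 48, 77, 138.
Linear molecule, 4 cuts → 5 fragments:
  1–16 → 16 bp
  17–48 → 32 bp
  49–77 → 29 bp
  78–138 → 61 bp
  139–180 → 42 bp
Sorted largest to smallest: 61, 42, 32, 29, 16 bp.

61, 42, 32, 29, 16 bp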